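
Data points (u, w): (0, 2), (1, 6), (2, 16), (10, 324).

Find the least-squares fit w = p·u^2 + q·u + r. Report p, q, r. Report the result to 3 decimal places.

Compute the Gram sums: Σu^2·u^2 = 10017, Σu^2·u = 1009, Σu^2 = 105, Σu·u = 105, Σu = 13, Σ1 = 4.
Moment sums: Σu^2·w = 32470, Σu·w = 3278, Σw = 348.
Normal equations: [[10017, 1009, 105]; [1009, 105, 13]; [105, 13, 4]]·[p, q, r]ᵀ = [32470, 3278, 348]ᵀ.
Solving the 3×3 system (Gaussian elimination) gives p = 15306/4861, q = 3442/4861, r = 9938/4861.

p = 3.149, q = 0.708, r = 2.044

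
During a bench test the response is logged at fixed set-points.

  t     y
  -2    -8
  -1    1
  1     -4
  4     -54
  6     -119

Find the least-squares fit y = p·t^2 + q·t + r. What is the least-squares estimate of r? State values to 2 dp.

The normal equations are: 1570·p + 272·q + 58·r = -5183;  272·p + 58·q + 8·r = -919;  58·p + 8·q + 5·r = -184.
Row-reducing yields p = -21557/7034, q = -11735/7034, r = 4993/3517.

r = 1.42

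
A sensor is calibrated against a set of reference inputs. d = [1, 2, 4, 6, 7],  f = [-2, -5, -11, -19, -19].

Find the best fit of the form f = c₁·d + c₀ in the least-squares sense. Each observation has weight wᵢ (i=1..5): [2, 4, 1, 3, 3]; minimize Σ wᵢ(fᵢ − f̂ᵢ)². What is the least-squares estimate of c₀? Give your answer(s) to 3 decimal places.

The normal equations are: 289·c₁ + 53·c₀ = -829;  53·c₁ + 13·c₀ = -149.
(Σwᵢ·d·d = 289, Σwᵢ·d = 53, Σwᵢ·1 = 13, Σwᵢ·d·f = -829, Σwᵢ·f = -149.)
Determinant 289·13 − 53² = 948.
c₁ = ((-829)·13 − 53·(-149))/948 = -240/79; c₀ = (289·(-149) − 53·(-829))/948 = 73/79.

c₀ = 0.924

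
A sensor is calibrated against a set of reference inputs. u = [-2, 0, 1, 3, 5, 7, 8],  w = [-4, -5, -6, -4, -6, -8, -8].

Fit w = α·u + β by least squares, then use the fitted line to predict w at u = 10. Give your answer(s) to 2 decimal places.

ŵ = -8.43

From the data, Σu·u = 152, Σu = 22, Σ1 = 7.
And Σu·w = -160, Σw = -41.
MᵀM·[α, β]ᵀ = Mᵀw becomes [[152, 22]; [22, 7]]·[α, β]ᵀ = [-160, -41]ᵀ.
Δ = 152·7 − 22² = 580.
α = ((-160)·7 − 22·(-41))/580 = -109/290; β = (152·(-41) − 22·(-160))/580 = -678/145.
At u = 10: ŵ = (-109/290)·(10) + (-678/145)·(1) = -1223/145.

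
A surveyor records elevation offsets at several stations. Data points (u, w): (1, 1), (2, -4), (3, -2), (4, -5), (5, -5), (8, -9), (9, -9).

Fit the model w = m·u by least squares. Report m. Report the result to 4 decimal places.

Entries of XᵀX: Σu·u = 200.
For Xᵀw: Σu·w = -211.
So XᵀX·[m]ᵀ = Xᵀw: [[200]]·[m]ᵀ = [-211]ᵀ.
m = (-211)/200 = -1.055.

m = -1.0550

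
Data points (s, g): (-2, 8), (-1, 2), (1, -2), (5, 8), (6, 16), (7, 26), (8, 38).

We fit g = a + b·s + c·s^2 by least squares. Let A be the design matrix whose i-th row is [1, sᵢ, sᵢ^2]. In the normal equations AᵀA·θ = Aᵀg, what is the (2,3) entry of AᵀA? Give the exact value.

1188

Row 2 ↔ basis s, column 3 ↔ basis s^2, so (AᵀA)_{2,3} = Σᵢ (s)·(s^2) = (-2)·(4) + (-1)·(1) + (1)·(1) + (5)·(25) + (6)·(36) + (7)·(49) + (8)·(64) = 1188.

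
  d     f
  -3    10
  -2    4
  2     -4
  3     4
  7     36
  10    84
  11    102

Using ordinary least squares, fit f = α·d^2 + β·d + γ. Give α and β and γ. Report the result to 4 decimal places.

From the data, Σd^2·d^2 = 27236, Σd^2·d = 2674, Σd^2 = 296, Σd·d = 296, Σd = 28, Σ1 = 7.
And Σd^2·f = 22632, Σd·f = 2180, Σf = 236.
Inverting the 3×3 Gram matrix, [α, β, γ]ᵀ = [851258/854481, -1153456/854481, -858004/284827]ᵀ.

α = 0.9962, β = -1.3499, γ = -3.0124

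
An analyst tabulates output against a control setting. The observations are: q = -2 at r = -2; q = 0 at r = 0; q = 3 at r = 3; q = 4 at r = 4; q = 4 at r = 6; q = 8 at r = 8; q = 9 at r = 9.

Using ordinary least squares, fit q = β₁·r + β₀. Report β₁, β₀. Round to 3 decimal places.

From the data, Σr·r = 210, Σr = 28, Σ1 = 7.
Moment sums: Σr·q = 198, Σq = 26.
Normal equations: [[210, 28]; [28, 7]]·[β₁, β₀]ᵀ = [198, 26]ᵀ.
det = 210·7 − 28² = 686.
β₁ = (198·7 − 28·26)/686 = 47/49; β₀ = (210·26 − 28·198)/686 = -6/49.

β₁ = 0.959, β₀ = -0.122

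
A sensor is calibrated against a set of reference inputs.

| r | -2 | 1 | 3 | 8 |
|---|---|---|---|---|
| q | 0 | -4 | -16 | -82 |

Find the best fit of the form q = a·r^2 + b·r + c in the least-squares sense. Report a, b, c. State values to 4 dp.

With design matrix X, XᵀX = [[4194, 532, 78]; [532, 78, 10]; [78, 10, 4]] and Xᵀq = [-5396, -708, -102]ᵀ.
Inverting the 3×3 Gram matrix, [a, b, c]ᵀ = [-2791/2810, -6271/2810, -1553/2810]ᵀ.

a = -0.9932, b = -2.2317, c = -0.5527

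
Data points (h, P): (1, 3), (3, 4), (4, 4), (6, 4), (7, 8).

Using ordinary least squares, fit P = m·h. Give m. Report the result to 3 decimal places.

m = 1.000

Normal-equation sums: Σh·h = 111.
For XᵀP: Σh·P = 111.
Normal equations: [[111]]·[m]ᵀ = [111]ᵀ.
Hence m = 111 / 111 ≈ 1.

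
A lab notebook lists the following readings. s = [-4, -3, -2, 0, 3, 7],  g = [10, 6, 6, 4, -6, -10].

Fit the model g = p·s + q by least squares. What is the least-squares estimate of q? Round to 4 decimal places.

The normal system MᵀM·[p, q]ᵀ = Mᵀg is [[87, 1]; [1, 6]]·[p, q]ᵀ = [-158, 10]ᵀ.
Determinant 87·6 − 1² = 521.
p = ((-158)·6 − 1·10)/521 = -958/521; q = (87·10 − 1·(-158))/521 = 1028/521.

q = 1.9731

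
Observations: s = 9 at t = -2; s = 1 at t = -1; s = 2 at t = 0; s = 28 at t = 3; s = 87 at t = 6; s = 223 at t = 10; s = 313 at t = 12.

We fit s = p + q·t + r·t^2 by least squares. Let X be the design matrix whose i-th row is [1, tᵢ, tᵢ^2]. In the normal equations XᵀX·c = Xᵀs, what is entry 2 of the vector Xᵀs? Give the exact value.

Entry 2 ↔ basis t, so (Xᵀs)_{2} = Σᵢ (t)·sᵢ = (-2)·(9) + (-1)·(1) + (0)·(2) + (3)·(28) + (6)·(87) + (10)·(223) + (12)·(313) = 6573.

6573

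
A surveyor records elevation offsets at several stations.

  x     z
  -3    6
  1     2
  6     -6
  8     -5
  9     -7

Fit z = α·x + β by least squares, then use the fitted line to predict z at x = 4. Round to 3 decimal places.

Compute the Gram sums: Σx·x = 191, Σx = 21, Σ1 = 5.
Moment sums: Σx·z = -155, Σz = -10.
Normal equations: [[191, 21]; [21, 5]]·[α, β]ᵀ = [-155, -10]ᵀ.
Δ = 191·5 − 21² = 514.
α = ((-155)·5 − 21·(-10))/514 = -565/514; β = (191·(-10) − 21·(-155))/514 = 1345/514.
At x = 4: ẑ = (-565/514)·(4) + (1345/514)·(1) = -915/514.

ẑ = -1.780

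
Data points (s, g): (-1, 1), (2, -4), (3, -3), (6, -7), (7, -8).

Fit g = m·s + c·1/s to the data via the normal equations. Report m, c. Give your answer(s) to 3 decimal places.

m = -1.152, c = -0.390

Setting ∂/∂m … = 0 gives: 99·m + 5·c = -116;  5·m + (1243/882)·c = -265/42.
Δ = 99·(1243/882) − 5² = 11223/98.
m = ((-116)·(1243/882) − 5·(-265/42))/(11223/98) = -116363/101007; c = (99·(-265/42) − 5·(-116))/(11223/98) = -4375/11223.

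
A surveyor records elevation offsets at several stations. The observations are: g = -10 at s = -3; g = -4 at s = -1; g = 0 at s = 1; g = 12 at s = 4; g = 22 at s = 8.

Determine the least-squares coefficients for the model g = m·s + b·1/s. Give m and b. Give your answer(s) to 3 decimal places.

Entries of XᵀX: Σs·s = 91, Σs·1/s = 5, Σ1/s·1/s = 1261/576.
For Xᵀg: Σs·g = 258, Σ1/s·g = 157/12.
So XᵀX·[m, b]ᵀ = Xᵀg: [[91, 5]; [5, 1261/576]]·[m, b]ᵀ = [258, 157/12]ᵀ.
Eliminating b: (1261/576)·(row 1) − 5·(row 2) gives (100351/576)·m = (1261/576)·258 − 5·(157/12) = 15981/32, so m = 287658/100351.
Then b = ((157/12) − 5·(287658/100351))/(1261/576) = -57264/100351.

m = 2.867, b = -0.571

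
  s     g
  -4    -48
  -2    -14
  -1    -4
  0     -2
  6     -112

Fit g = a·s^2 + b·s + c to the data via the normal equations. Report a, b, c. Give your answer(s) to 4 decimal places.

a = -2.9877, b = -0.3996, c = -2.0201

Setting ∂/∂a … = 0 gives: 1569·a + 143·b + 57·c = -4860;  143·a + 57·b + (-1)·c = -448;  57·a + (-1)·b + 5·c = -180.
(Σs^2·s^2 = 1569, Σs^2·s = 143, Σs^2 = 57, Σs·s = 57, Σs = -1, Σ1 = 5, Σs^2·g = -4860, Σs·g = -448, Σg = -180.)
Inverting the 3×3 Gram matrix, [a, b, c]ᵀ = [-26489/8866, -3543/8866, -8955/4433]ᵀ.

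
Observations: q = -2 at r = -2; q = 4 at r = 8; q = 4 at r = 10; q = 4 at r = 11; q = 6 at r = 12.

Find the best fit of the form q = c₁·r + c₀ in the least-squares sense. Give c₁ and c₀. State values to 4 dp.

Compute the Gram sums: Σr·r = 433, Σr = 39, Σ1 = 5.
For Mᵀq: Σr·q = 192, Σq = 16.
MᵀM·[c₁, c₀]ᵀ = Mᵀq becomes [[433, 39]; [39, 5]]·[c₁, c₀]ᵀ = [192, 16]ᵀ.
Eliminating c₀: 5·(row 1) − 39·(row 2) gives 644·c₁ = 5·192 − 39·16 = 336, so c₁ = 12/23.
Then c₀ = (16 − 39·(12/23))/5 = -20/23.

c₁ = 0.5217, c₀ = -0.8696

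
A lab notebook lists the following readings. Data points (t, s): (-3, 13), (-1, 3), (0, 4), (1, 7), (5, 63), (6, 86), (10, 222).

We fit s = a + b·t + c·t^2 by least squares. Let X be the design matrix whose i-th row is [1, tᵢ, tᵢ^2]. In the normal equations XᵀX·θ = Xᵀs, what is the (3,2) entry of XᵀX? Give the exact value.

1314

Row 3 ↔ basis t^2, column 2 ↔ basis t, so (XᵀX)_{3,2} = Σᵢ (t^2)·(t) = (9)·(-3) + (1)·(-1) + (0)·(0) + (1)·(1) + (25)·(5) + (36)·(6) + (100)·(10) = 1314.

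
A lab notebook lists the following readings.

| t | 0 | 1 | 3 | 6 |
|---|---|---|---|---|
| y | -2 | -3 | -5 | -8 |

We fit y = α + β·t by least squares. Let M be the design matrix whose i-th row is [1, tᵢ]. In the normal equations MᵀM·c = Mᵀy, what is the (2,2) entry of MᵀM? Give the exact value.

46

Row 2 ↔ basis t, column 2 ↔ basis t, so (MᵀM)_{2,2} = Σᵢ (t)·(t) = (0)·(0) + (1)·(1) + (3)·(3) + (6)·(6) = 46.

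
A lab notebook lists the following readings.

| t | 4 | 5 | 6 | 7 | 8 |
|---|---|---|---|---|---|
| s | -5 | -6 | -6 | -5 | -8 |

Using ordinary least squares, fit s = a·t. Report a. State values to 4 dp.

With design matrix M, MᵀM = [[190]] and Mᵀs = [-185]ᵀ.
a = (-185)/190 = -0.973684.

a = -0.9737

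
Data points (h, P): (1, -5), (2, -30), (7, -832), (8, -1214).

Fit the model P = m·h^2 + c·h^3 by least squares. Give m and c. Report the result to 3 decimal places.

The normal system MᵀM·[m, c]ᵀ = MᵀP is [[6514, 49608]; [49608, 379858]]·[m, c]ᵀ = [-118589, -907189]ᵀ.
Δ = 6514·379858 − 49608² = 13441348.
m = ((-118589)·379858 − 49608·(-907189))/13441348 = -21574225/6720674; c = (6514·(-907189) − 49608·(-118589))/13441348 = -13233017/6720674.

m = -3.210, c = -1.969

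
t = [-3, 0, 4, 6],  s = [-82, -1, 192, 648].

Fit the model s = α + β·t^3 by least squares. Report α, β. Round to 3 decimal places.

α = -0.774, β = 3.004

Normal-equation sums: Σ1 = 4, Σt^3 = 253, Σt^3·t^3 = 51481.
Moment sums: Σs = 757, Σt^3·s = 154470.
Eliminating β: 51481·(row 1) − 253·(row 2) gives 141915·α = 51481·757 − 253·154470 = -109793, so α = -109793/141915.
Then β = (154470 − 253·(-109793/141915))/51481 = 426359/141915.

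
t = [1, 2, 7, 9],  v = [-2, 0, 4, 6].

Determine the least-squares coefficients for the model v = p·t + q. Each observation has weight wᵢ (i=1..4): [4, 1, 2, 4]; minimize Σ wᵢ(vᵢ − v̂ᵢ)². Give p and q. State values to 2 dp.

p = 0.98, q = -2.80

Forming MᵀWM = [[430, 56]; [56, 11]] and MᵀWv = [264, 24]ᵀ gives MᵀWM·[p, q]ᵀ = MᵀWv.
Eliminating q: 11·(row 1) − 56·(row 2) gives 1594·p = 11·264 − 56·24 = 1560, so p = 780/797.
Then q = (24 − 56·(780/797))/11 = -2232/797.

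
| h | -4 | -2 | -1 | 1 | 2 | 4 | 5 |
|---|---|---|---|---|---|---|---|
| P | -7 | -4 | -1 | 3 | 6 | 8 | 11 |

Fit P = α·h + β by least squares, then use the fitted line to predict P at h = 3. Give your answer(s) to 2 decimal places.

Compute the Gram sums: Σh·h = 67, Σh = 5, Σ1 = 7.
Moment sums: Σh·P = 139, ΣP = 16.
So AᵀA·[α, β]ᵀ = AᵀP: [[67, 5]; [5, 7]]·[α, β]ᵀ = [139, 16]ᵀ.
Eliminating β: 7·(row 1) − 5·(row 2) gives 444·α = 7·139 − 5·16 = 893, so α = 893/444.
Then β = (16 − 5·(893/444))/7 = 377/444.
At h = 3: P̂ = (893/444)·(3) + (377/444)·(1) = 764/111.

P̂ = 6.88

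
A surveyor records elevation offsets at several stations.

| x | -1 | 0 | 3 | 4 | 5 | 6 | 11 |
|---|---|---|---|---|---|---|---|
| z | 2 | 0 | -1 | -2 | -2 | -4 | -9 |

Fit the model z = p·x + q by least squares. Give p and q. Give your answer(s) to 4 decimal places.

p = -0.8542, q = 1.1310

Sums needed: Σx·x = 208, Σx = 28, Σ1 = 7.
For Mᵀz: Σx·z = -146, Σz = -16.
So MᵀM·[p, q]ᵀ = Mᵀz: [[208, 28]; [28, 7]]·[p, q]ᵀ = [-146, -16]ᵀ.
Δ = 208·7 − 28² = 672.
p = ((-146)·7 − 28·(-16))/672 = -41/48; q = (208·(-16) − 28·(-146))/672 = 95/84.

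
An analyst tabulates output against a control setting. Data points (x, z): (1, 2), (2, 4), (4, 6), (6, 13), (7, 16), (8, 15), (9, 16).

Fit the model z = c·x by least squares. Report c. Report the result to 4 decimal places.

c = 1.9442

The normal equations are: 251·c = 488.
(Σx·x = 251, Σx·z = 488.)
c = 488/251 = 1.94422.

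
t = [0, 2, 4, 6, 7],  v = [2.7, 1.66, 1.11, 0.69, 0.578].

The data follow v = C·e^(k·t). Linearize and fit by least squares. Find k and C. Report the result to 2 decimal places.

With ln vᵢ as the transformed response and tᵢ as the regressor:
XᵀX = [[105.0000, 19.0000]; [19.0000, 5]], rhs = [-4.6326, 0.6852]ᵀ  (here Σt = 19.0000, Σ(t)² = 105.0000, Σln v = 0.6852, Σt·ln v = -4.6326).
Slope k = (n·Σt·ln v − Σt·Σln v)/(n·Σ(t)² − (Σt)²) = (5·-4.6326 − 19.0000·0.6852)/164.0000 = -0.22062; ln C = (Σln v − k·Σt)/n = 0.97539, so C = exp(0.97539) = 2.65219.

k = -0.22, C = 2.65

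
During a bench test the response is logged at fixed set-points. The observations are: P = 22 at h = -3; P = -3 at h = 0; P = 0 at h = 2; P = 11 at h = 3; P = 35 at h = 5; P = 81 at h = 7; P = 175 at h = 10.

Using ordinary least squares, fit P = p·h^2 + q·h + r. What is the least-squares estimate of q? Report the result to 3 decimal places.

q = -2.144

Normal-equation sums: Σh^2·h^2 = 13204, Σh^2·h = 1476, Σh^2 = 196, Σh·h = 196, Σh = 24, Σ1 = 7.
For AᵀP: Σh^2·P = 22641, Σh·P = 2459, ΣP = 321.
Normal equations: [[13204, 1476, 196]; [1476, 196, 24]; [196, 24, 7]]·[p, q, r]ᵀ = [22641, 2459, 321]ᵀ.
Solving the 3×3 system (Gaussian elimination) gives p = 134273/67376, q = -144485/67376, r = -43649/16844.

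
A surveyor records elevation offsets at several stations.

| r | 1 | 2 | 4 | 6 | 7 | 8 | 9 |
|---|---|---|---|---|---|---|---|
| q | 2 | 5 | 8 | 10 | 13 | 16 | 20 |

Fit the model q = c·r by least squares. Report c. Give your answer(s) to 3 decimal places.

c = 2.004

The normal system MᵀM·[c]ᵀ = Mᵀq is [[251]]·[c]ᵀ = [503]ᵀ.
Hence c = 503 / 251 ≈ 2.00398.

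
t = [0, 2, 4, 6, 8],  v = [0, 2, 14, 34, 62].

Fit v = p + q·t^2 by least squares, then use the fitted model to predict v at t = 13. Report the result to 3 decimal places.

v̂ = 164.900

Entries of AᵀA: Σ1 = 5, Σt^2 = 120, Σt^2·t^2 = 5664.
For Aᵀv: Σv = 112, Σt^2·v = 5424.
det = 5·5664 − 120² = 13920.
p = (112·5664 − 120·5424)/13920 = -172/145; q = (5·5424 − 120·112)/13920 = 57/58.
At t = 13: v̂ = (-172/145)·(1) + (57/58)·(169) = 1649/10.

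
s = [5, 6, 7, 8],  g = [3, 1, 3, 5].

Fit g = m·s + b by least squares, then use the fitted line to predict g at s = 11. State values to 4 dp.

The normal equations are: 174·m + 26·b = 82;  26·m + 4·b = 12.
Determinant 174·4 − 26² = 20.
m = (82·4 − 26·12)/20 = 4/5; b = (174·12 − 26·82)/20 = -11/5.
At s = 11: ĝ = (4/5)·(11) + (-11/5)·(1) = 33/5.

ĝ = 6.6000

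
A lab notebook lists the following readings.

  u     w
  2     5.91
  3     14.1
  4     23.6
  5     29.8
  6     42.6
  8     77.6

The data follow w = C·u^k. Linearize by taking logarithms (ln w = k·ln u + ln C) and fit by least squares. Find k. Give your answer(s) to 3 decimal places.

Linearized form: ln w = k·ln u + ln C. From the 6 transformed points,
XᵀX = [[13.7340, 8.6587]; [8.6587, 6]], rhs = [29.7555, 19.0820]ᵀ  (here Σln u = 8.6587, Σ(ln u)² = 13.7340, Σln w = 19.0820, Σln u·ln w = 29.7555).
Solving (det = 7.4309): k = 1.79088, ln C = 0.59588.

k = 1.791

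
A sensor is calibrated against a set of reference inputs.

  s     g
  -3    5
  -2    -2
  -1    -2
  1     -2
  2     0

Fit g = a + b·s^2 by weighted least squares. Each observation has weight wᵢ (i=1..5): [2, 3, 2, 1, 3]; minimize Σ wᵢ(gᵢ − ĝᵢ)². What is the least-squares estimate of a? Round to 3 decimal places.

a = -3.809

With design matrix A, AᵀWA = [[11, 45]; [45, 261]] and AᵀWg = [-2, 60]ᵀ.
det = 11·261 − 45² = 846.
a = ((-2)·261 − 45·60)/846 = -179/47; b = (11·60 − 45·(-2))/846 = 125/141.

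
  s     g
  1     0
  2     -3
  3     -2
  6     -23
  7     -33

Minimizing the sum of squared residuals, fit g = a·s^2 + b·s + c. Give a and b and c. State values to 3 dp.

The normal equations are: 3795·a + 595·b + 99·c = -2475;  595·a + 99·b + 19·c = -381;  99·a + 19·b + 5·c = -61.
(Σs^2·s^2 = 3795, Σs^2·s = 595, Σs^2 = 99, Σs·s = 99, Σs = 19, Σ1 = 5, Σs^2·g = -2475, Σs·g = -381, Σg = -61.)
Row-reducing yields a = -235/232, b = 627/232, c = -70/29.

a = -1.013, b = 2.703, c = -2.414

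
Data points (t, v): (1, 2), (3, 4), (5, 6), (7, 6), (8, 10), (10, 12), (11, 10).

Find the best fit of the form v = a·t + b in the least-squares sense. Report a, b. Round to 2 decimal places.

Entries of AᵀA: Σt·t = 369, Σt = 45, Σ1 = 7.
And Σt·v = 396, Σv = 50.
AᵀA·[a, b]ᵀ = Aᵀv becomes [[369, 45]; [45, 7]]·[a, b]ᵀ = [396, 50]ᵀ.
Eliminating b: 7·(row 1) − 45·(row 2) gives 558·a = 7·396 − 45·50 = 522, so a = 29/31.
Then b = (50 − 45·(29/31))/7 = 35/31.

a = 0.94, b = 1.13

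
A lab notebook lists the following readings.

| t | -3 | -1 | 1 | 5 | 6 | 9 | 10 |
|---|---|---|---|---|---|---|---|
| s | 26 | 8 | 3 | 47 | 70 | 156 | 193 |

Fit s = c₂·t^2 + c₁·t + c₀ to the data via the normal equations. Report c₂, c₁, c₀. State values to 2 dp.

c₂ = 2.03, c₁ = -1.38, c₀ = 3.64

Sums needed: Σt^2·t^2 = 18565, Σt^2·t = 2043, Σt^2 = 253, Σt·t = 253, Σt = 27, Σ1 = 7.
For Aᵀs: Σt^2·s = 35876, Σt·s = 3906, Σs = 503.
Normal equations: [[18565, 2043, 253]; [2043, 253, 27]; [253, 27, 7]]·[c₂, c₁, c₀]ᵀ = [35876, 3906, 503]ᵀ.
Inverting the 3×3 Gram matrix, [c₂, c₁, c₀]ᵀ = [312869/153748, -212481/153748, 39963/10982]ᵀ.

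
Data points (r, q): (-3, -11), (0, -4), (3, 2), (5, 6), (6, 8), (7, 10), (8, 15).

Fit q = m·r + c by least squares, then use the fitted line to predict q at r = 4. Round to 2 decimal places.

The normal system AᵀA·[m, c]ᵀ = Aᵀq is [[192, 26]; [26, 7]]·[m, c]ᵀ = [307, 26]ᵀ.
Determinant 192·7 − 26² = 668.
m = (307·7 − 26·26)/668 = 1473/668; c = (192·26 − 26·307)/668 = -1495/334.
At r = 4: q̂ = (1473/668)·(4) + (-1495/334)·(1) = 1451/334.

q̂ = 4.34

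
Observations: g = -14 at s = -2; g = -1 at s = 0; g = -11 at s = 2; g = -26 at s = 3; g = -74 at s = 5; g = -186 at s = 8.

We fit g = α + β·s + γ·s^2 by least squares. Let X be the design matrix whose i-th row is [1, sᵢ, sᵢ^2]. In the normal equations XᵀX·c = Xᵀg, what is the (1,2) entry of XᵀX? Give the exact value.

Row 1 ↔ basis 1, column 2 ↔ basis s, so (XᵀX)_{1,2} = Σᵢ s = (1)·(-2) + (1)·(0) + (1)·(2) + (1)·(3) + (1)·(5) + (1)·(8) = 16.

16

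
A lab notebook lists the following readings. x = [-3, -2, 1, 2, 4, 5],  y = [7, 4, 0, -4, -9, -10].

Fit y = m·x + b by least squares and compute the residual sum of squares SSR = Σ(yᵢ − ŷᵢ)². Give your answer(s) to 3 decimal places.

The normal equations are: 59·m + 7·b = -123;  7·m + 6·b = -12.
Eliminating b: 6·(row 1) − 7·(row 2) gives 305·m = 6·(-123) − 7·(-12) = -654, so m = -654/305.
Then b = ((-12) − 7·(-654/305))/6 = 153/305.
Residuals: 4/61, -241/305, 501/305, -13/61, -282/305, 67/305; SSR = 1304/305.

SSR = 4.275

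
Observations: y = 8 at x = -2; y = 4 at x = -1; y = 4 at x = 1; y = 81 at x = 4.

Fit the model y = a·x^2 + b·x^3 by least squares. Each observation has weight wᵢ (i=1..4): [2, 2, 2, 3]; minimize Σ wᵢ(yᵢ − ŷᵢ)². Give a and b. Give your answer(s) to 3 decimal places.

a = 3.079, b = 0.496

From the data, Σwᵢ·x^2·x^2 = 804, Σwᵢ·x^2·x^3 = 3008, Σwᵢ·x^3·x^3 = 12420.
Right-hand side: Σwᵢ·x^2·y = 3968, Σwᵢ·x^3·y = 15424.
Determinant 804·12420 − 3008² = 937616.
a = (3968·12420 − 3008·15424)/937616 = 180448/58601; b = (804·15424 − 3008·3968)/937616 = 29072/58601.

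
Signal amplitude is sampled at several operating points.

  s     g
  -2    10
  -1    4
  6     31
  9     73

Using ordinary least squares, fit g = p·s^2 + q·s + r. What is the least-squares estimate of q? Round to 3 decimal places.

The normal equations are: 7874·p + 936·q + 122·r = 7073;  936·p + 122·q + 12·r = 819;  122·p + 12·q + 4·r = 118.
(Σs^2·s^2 = 7874, Σs^2·s = 936, Σs^2 = 122, Σs·s = 122, Σs = 12, Σ1 = 4, Σs^2·g = 7073, Σs·g = 819, Σg = 118.)
Inverting the 3×3 Gram matrix, [p, q, r]ᵀ = [16857/16129, -49035/32258, 70439/32258]ᵀ.

q = -1.520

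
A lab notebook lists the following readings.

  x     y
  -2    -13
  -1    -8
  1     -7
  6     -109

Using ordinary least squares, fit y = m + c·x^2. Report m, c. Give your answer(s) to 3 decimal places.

MᵀM·[m, c]ᵀ = Mᵀy reads: 4·m + 42·c = -137;  42·m + 1314·c = -3991.
(Σ1 = 4, Σx^2 = 42, Σx^2·x^2 = 1314, Σy = -137, Σx^2·y = -3991.)
det = 4·1314 − 42² = 3492.
m = ((-137)·1314 − 42·(-3991))/3492 = -1033/291; c = (4·(-3991) − 42·(-137))/3492 = -5105/1746.

m = -3.550, c = -2.924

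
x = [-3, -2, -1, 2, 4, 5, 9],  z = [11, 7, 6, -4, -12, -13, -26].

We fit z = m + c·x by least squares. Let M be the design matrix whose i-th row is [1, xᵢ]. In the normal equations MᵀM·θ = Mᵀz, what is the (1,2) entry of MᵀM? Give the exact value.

Row 1 ↔ basis 1, column 2 ↔ basis x, so (MᵀM)_{1,2} = Σᵢ x = (1)·(-3) + (1)·(-2) + (1)·(-1) + (1)·(2) + (1)·(4) + (1)·(5) + (1)·(9) = 14.

14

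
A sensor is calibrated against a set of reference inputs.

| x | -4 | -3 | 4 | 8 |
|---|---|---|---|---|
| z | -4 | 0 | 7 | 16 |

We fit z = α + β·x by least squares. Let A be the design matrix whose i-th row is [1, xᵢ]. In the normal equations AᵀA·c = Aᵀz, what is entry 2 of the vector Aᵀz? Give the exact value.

172

Entry 2 ↔ basis x, so (Aᵀz)_{2} = Σᵢ (x)·zᵢ = (-4)·(-4) + (-3)·(0) + (4)·(7) + (8)·(16) = 172.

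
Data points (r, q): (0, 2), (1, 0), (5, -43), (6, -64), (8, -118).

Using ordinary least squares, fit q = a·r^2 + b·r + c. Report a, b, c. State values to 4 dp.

Sums needed: Σr^2·r^2 = 6018, Σr^2·r = 854, Σr^2 = 126, Σr·r = 126, Σr = 20, Σ1 = 5.
For Xᵀq: Σr^2·q = -10931, Σr·q = -1543, Σq = -223.
Row-reducing yields a = -20593/10336, b = 10409/10336, c = 8161/5168.

a = -1.9924, b = 1.0071, c = 1.5791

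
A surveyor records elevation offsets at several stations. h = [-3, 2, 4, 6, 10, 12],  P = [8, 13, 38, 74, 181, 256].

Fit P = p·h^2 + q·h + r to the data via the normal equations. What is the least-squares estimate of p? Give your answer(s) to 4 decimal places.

p = 1.5356

With design matrix M, MᵀM = [[32385, 2989, 309]; [2989, 309, 31]; [309, 31, 6]] and MᵀP = [58360, 5480, 570]ᵀ.
Solving the 3×3 system (Gaussian elimination) gives p = 1180385/768678, q = 682895/256226, r = 824855/384339.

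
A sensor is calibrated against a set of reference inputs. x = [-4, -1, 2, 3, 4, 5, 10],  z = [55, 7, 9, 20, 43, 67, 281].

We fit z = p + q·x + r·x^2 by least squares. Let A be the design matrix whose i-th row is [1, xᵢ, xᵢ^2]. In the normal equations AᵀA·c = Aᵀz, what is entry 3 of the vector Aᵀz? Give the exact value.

31566

Entry 3 ↔ basis x^2, so (Aᵀz)_{3} = Σᵢ (x^2)·zᵢ = (16)·(55) + (1)·(7) + (4)·(9) + (9)·(20) + (16)·(43) + (25)·(67) + (100)·(281) = 31566.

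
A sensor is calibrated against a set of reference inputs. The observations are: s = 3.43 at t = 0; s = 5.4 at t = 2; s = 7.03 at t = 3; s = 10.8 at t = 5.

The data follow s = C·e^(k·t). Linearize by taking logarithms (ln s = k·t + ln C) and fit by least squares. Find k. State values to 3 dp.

k = 0.231

Taking logs, ln s = k·t + ln C, so regress ln s on t.
Σt = 10.0000, Σ(t)² = 38.0000, Σln s = 7.2487, Σt·ln s = 21.1211.
Normal system: [[38.0000, 10.0000]; [10.0000, 4]]·[k, ln C]ᵀ = [21.1211, 7.2487]ᵀ.
Δ = 38.0000·4 − (10.0000)² = 52.0000; k = (21.1211·4 − 10.0000·7.2487)/52.0000 = 0.23072, ln C = (38.0000·7.2487 − 10.0000·21.1211)/52.0000 = 1.23537.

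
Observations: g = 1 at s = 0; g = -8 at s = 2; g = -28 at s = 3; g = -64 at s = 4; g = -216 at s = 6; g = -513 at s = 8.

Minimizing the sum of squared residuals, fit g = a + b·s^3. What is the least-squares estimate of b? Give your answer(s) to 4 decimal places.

From the data, Σ1 = 6, Σs^3 = 827, Σs^3·s^3 = 313689.
Moment sums: Σg = -828, Σs^3·g = -314228.
Eliminating b: 313689·(row 1) − 827·(row 2) gives 1198205·a = 313689·(-828) − 827·(-314228) = 132064, so a = 132064/1198205.
Then b = ((-314228) − 827·(132064/1198205))/313689 = -1200612/1198205.

b = -1.0020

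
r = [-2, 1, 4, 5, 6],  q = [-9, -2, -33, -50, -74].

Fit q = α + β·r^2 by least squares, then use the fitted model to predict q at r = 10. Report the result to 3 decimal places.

q̂ = -203.399

From the data, Σ1 = 5, Σr^2 = 82, Σr^2·r^2 = 2194.
And Σq = -168, Σr^2·q = -4480.
det = 5·2194 − 82² = 4246.
α = ((-168)·2194 − 82·(-4480))/4246 = -56/193; β = (5·(-4480) − 82·(-168))/4246 = -392/193.
At r = 10: q̂ = (-56/193)·(1) + (-392/193)·(100) = -39256/193.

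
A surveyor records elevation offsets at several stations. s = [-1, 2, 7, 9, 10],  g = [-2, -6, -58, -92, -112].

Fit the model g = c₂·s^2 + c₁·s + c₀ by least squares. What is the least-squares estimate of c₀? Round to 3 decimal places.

c₀ = -1.274

Setting ∂/∂c₂ … = 0 gives: 18979·c₂ + 2079·c₁ + 235·c₀ = -21520;  2079·c₂ + 235·c₁ + 27·c₀ = -2364;  235·c₂ + 27·c₁ + 5·c₀ = -270.
(Σs^2·s^2 = 18979, Σs^2·s = 2079, Σs^2 = 235, Σs·s = 235, Σs = 27, Σ1 = 5, Σs^2·g = -21520, Σs·g = -2364, Σg = -270.)
Inverting the 3×3 Gram matrix, [c₂, c₁, c₀]ᵀ = [-16805/16129, -11220/16129, -20543/16129]ᵀ.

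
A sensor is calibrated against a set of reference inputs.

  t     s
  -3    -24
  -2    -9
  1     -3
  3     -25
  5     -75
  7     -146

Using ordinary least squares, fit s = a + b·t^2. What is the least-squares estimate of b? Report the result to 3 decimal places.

b = -3.024

Compute the Gram sums: Σ1 = 6, Σt^2 = 97, Σt^2·t^2 = 3205.
Right-hand side: Σs = -282, Σt^2·s = -9509.
AᵀA·[a, b]ᵀ = Aᵀs becomes [[6, 97]; [97, 3205]]·[a, b]ᵀ = [-282, -9509]ᵀ.
Determinant 6·3205 − 97² = 9821.
a = ((-282)·3205 − 97·(-9509))/9821 = 18563/9821; b = (6·(-9509) − 97·(-282))/9821 = -29700/9821.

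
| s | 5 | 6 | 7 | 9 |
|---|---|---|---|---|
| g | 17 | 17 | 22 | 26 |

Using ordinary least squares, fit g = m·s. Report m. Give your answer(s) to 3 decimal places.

m = 3.010

Forming MᵀM = [[191]] and Mᵀg = [575]ᵀ gives MᵀM·[m]ᵀ = Mᵀg.
Hence m = 575 / 191 ≈ 3.01047.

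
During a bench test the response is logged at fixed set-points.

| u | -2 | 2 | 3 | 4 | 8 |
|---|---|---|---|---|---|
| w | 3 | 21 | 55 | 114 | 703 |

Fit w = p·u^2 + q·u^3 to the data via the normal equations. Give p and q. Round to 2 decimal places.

Forming MᵀM = [[4465, 34035]; [34035, 267097]] and Mᵀw = [47407, 368861]ᵀ gives MᵀM·[p, q]ᵀ = Mᵀw.
Δ = 4465·267097 − 34035² = 34206880.
p = (47407·267097 − 34035·368861)/34206880 = 6755209/2137930; q = (4465·368861 − 34035·47407)/34206880 = 418339/427586.

p = 3.16, q = 0.98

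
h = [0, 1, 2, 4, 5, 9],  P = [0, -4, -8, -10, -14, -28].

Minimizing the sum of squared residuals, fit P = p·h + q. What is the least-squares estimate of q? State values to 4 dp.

q = -0.3302

Normal-equation sums: Σh·h = 127, Σh = 21, Σ1 = 6.
Right-hand side: Σh·P = -382, ΣP = -64.
det = 127·6 − 21² = 321.
p = ((-382)·6 − 21·(-64))/321 = -316/107; q = (127·(-64) − 21·(-382))/321 = -106/321.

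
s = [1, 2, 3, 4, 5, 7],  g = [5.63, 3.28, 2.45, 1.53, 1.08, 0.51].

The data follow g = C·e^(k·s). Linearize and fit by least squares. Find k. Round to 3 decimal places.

Linearized form: ln g = k·s + ln C. From the 6 transformed points,
Sums: Σs = 22.0000, Σ(s)² = 104.0000, Σln g = 3.6409, Σs·ln g = 4.1645.
Normal system: [[104.0000, 22.0000]; [22.0000, 6]]·[k, ln C]ᵀ = [4.1645, 3.6409]ᵀ.
Δ = 104.0000·6 − (22.0000)² = 140.0000; k = (4.1645·6 − 22.0000·3.6409)/140.0000 = -0.39367, ln C = (104.0000·3.6409 − 22.0000·4.1645)/140.0000 = 2.05026.

k = -0.394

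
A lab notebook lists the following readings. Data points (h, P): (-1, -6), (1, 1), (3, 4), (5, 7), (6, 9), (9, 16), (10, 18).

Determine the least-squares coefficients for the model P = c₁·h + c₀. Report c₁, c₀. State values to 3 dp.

Forming MᵀM = [[253, 33]; [33, 7]] and MᵀP = [432, 49]ᵀ gives MᵀM·[c₁, c₀]ᵀ = MᵀP.
Eliminating c₀: 7·(row 1) − 33·(row 2) gives 682·c₁ = 7·432 − 33·49 = 1407, so c₁ = 1407/682.
Then c₀ = (49 − 33·(1407/682))/7 = -169/62.

c₁ = 2.063, c₀ = -2.726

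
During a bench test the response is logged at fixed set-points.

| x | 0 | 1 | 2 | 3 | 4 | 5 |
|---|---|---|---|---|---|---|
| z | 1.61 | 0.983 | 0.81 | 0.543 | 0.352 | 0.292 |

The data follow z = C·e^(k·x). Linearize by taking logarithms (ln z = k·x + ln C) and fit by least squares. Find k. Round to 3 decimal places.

Let Y = ln z. Fitting Y = k·x + ln C by least squares:
AᵀA = [[55.0000, 15.0000]; [15.0000, 6]], rhs = [-12.6020, -2.6374]ᵀ  (here Σx = 15.0000, Σ(x)² = 55.0000, Σln z = -2.6374, Σx·ln z = -12.6020).
Solving (det = 105.0000): k = -0.34334, ln C = 0.41879.

k = -0.343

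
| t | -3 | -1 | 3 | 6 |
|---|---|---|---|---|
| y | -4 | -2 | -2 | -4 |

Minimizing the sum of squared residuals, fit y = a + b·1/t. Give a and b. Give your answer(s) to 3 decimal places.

a = -3.097, b = -0.465

With design matrix A, AᵀA = [[4, -5/6]; [-5/6, 5/4]] and Aᵀy = [-12, 2]ᵀ.
Determinant 4·(5/4) − (-5/6)² = 155/36.
a = ((-12)·(5/4) − (-5/6)·2)/(155/36) = -96/31; b = (4·2 − (-5/6)·(-12))/(155/36) = -72/155.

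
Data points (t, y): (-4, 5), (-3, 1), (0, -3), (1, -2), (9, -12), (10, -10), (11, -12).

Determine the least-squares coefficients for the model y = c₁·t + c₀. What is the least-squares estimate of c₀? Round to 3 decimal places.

Entries of XᵀX: Σt·t = 328, Σt = 24, Σ1 = 7.
Moment sums: Σt·y = -365, Σy = -33.
Δ = 328·7 − 24² = 1720.
c₁ = ((-365)·7 − 24·(-33))/1720 = -41/40; c₀ = (328·(-33) − 24·(-365))/1720 = -6/5.

c₀ = -1.200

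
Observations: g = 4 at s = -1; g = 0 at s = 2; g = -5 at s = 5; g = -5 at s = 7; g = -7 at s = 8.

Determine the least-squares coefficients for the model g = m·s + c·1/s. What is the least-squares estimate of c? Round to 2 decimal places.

c = -2.08

From the data, Σs·s = 143, Σs·1/s = 5, Σ1/s·1/s = 103961/78400.
And Σs·g = -120, Σ1/s·g = -369/56.
So XᵀX·[m, c]ᵀ = Xᵀg: [[143, 5]; [5, 103961/78400]]·[m, c]ᵀ = [-120, -369/56]ᵀ.
Determinant 143·(103961/78400) − 5² = 12906423/78400.
m = ((-120)·(103961/78400) − 5·(-369/56))/(12906423/78400) = -3297440/4302141; c = (143·(-369/56) − 5·(-120))/(12906423/78400) = -8944600/4302141.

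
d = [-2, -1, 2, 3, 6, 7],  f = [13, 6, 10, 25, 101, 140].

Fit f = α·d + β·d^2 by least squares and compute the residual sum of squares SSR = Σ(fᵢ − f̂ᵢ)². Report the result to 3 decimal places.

SSR = 6.620

The normal system AᵀA·[α, β]ᵀ = Aᵀf is [[103, 585]; [585, 3811]]·[α, β]ᵀ = [1649, 10819]ᵀ.
Eliminating β: 3811·(row 1) − 585·(row 2) gives 50308·α = 3811·1649 − 585·10819 = -44776, so α = -11194/12577.
Then β = (10819 − 585·(-11194/12577))/3811 = 37423/12577.
Residuals: -8579/12577, 26845/12577, -1534/12577, 11200/12577, -9787/12577, 5411/12577; SSR = 83256/12577.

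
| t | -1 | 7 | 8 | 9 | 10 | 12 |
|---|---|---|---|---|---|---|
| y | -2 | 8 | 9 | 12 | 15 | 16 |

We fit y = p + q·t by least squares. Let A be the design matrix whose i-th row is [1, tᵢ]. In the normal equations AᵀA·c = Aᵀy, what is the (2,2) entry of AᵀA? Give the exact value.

Row 2 ↔ basis t, column 2 ↔ basis t, so (AᵀA)_{2,2} = Σᵢ (t)·(t) = (-1)·(-1) + (7)·(7) + (8)·(8) + (9)·(9) + (10)·(10) + (12)·(12) = 439.

439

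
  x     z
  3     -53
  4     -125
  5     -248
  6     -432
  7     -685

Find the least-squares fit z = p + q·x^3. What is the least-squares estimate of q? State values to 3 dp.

Sums needed: Σ1 = 5, Σx^3 = 775, Σx^3·x^3 = 184755.
And Σz = -1543, Σx^3·z = -368698.
So MᵀM·[p, q]ᵀ = Mᵀz: [[5, 775]; [775, 184755]]·[p, q]ᵀ = [-1543, -368698]ᵀ.
Determinant 5·184755 − 775² = 323150.
p = ((-1543)·184755 − 775·(-368698))/323150 = 132797/64630; q = (5·(-368698) − 775·(-1543))/323150 = -129533/64630.

q = -2.004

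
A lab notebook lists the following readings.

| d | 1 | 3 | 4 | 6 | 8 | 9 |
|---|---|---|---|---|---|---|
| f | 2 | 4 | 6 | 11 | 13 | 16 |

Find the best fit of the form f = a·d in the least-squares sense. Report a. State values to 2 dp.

Compute the Gram sums: Σd·d = 207.
For Xᵀf: Σd·f = 352.
Normal equations: [[207]]·[a]ᵀ = [352]ᵀ.
a = 352/207 = 1.70048.

a = 1.70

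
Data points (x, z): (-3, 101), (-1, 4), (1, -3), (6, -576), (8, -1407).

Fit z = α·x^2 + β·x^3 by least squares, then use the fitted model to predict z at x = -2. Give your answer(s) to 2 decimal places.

ẑ = 32.42

Sums needed: Σx^2·x^2 = 5475, Σx^2·x^3 = 40301, Σx^3·x^3 = 309531.
For Mᵀz: Σx^2·z = -109874, Σx^3·z = -847534.
Normal equations: [[5475, 40301]; [40301, 309531]]·[α, β]ᵀ = [-109874, -847534]ᵀ.
Δ = 5475·309531 − 40301² = 70511624.
α = ((-109874)·309531 − 40301·(-847534))/70511624 = 18382330/8813953; β = (5475·(-847534) − 40301·(-109874))/70511624 = -26527072/8813953.
At x = -2: ẑ = (18382330/8813953)·(4) + (-26527072/8813953)·(-8) = 5391432/166301.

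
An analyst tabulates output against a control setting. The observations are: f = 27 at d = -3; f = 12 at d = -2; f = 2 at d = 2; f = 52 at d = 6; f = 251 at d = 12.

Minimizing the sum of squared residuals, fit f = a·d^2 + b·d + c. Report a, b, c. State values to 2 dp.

a = 2.01, b = -3.08, c = -0.98

Entries of MᵀM: Σd^2·d^2 = 22145, Σd^2·d = 1917, Σd^2 = 197, Σd·d = 197, Σd = 15, Σ1 = 5.
Right-hand side: Σd^2·f = 38315, Σd·f = 3223, Σf = 344.
So MᵀM·[a, b, c]ᵀ = Mᵀf: [[22145, 1917, 197]; [1917, 197, 15]; [197, 15, 5]]·[a, b, c]ᵀ = [38315, 3223, 344]ᵀ.
Inverting the 3×3 Gram matrix, [a, b, c]ᵀ = [715389/356642, -84617/27434, -15877/16211]ᵀ.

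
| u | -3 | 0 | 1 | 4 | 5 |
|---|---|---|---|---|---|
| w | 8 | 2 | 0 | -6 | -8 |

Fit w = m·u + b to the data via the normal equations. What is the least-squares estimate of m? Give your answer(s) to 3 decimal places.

m = -2.000

Forming XᵀX = [[51, 7]; [7, 5]] and Xᵀw = [-88, -4]ᵀ gives XᵀX·[m, b]ᵀ = Xᵀw.
det = 51·5 − 7² = 206.
m = ((-88)·5 − 7·(-4))/206 = -2; b = (51·(-4) − 7·(-88))/206 = 2.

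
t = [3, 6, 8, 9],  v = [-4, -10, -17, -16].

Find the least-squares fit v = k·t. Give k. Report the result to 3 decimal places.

With design matrix X, XᵀX = [[190]] and Xᵀv = [-352]ᵀ.
k = (-352)/190 = -1.85263.

k = -1.853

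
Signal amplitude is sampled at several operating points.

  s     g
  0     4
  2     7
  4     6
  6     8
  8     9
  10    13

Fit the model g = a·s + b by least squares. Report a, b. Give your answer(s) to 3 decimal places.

The normal system AᵀA·[a, b]ᵀ = Aᵀg is [[220, 30]; [30, 6]]·[a, b]ᵀ = [288, 47]ᵀ.
Determinant 220·6 − 30² = 420.
a = (288·6 − 30·47)/420 = 53/70; b = (220·47 − 30·288)/420 = 85/21.

a = 0.757, b = 4.048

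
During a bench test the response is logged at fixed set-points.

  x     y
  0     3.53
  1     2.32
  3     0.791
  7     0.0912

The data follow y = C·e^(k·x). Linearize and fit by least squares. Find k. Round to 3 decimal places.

k = -0.528

Linearized form: ln y = k·x + ln C. From the 4 transformed points,
Σx = 11.0000, Σ(x)² = 59.0000, Σln y = -0.5263, Σx·ln y = -16.6247.
Equations: 59.0000·k + 11.0000·ln C = -16.6247;  11.0000·k + 4·ln C = -0.5263.
Solving (det = 115.0000): k = -0.52791, ln C = 1.32018.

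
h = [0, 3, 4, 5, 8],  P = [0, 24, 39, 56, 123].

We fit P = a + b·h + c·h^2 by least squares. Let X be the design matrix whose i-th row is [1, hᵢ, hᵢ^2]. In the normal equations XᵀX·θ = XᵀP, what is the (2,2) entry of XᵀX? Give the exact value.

114

Row 2 ↔ basis h, column 2 ↔ basis h, so (XᵀX)_{2,2} = Σᵢ (h)·(h) = (0)·(0) + (3)·(3) + (4)·(4) + (5)·(5) + (8)·(8) = 114.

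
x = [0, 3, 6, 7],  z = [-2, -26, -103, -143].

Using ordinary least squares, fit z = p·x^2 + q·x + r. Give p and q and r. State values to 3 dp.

The normal system AᵀA·[p, q, r]ᵀ = Aᵀz is [[3778, 586, 94]; [586, 94, 16]; [94, 16, 4]]·[p, q, r]ᵀ = [-10949, -1697, -274]ᵀ.
Row-reducing yields p = -101/33, q = 153/110, r = -353/165.

p = -3.061, q = 1.391, r = -2.139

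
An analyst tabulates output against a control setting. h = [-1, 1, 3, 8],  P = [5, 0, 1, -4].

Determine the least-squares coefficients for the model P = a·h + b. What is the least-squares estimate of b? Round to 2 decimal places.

b = 2.93

Sums needed: Σh·h = 75, Σh = 11, Σ1 = 4.
And Σh·P = -34, ΣP = 2.
XᵀX·[a, b]ᵀ = XᵀP becomes [[75, 11]; [11, 4]]·[a, b]ᵀ = [-34, 2]ᵀ.
Δ = 75·4 − 11² = 179.
a = ((-34)·4 − 11·2)/179 = -158/179; b = (75·2 − 11·(-34))/179 = 524/179.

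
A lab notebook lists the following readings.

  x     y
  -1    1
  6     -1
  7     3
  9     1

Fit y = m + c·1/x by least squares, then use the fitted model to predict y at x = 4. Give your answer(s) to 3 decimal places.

Compute the Gram sums: Σ1 = 4, Σ1/x = -73/126, Σ1/x·1/x = 16837/15876.
For Aᵀy: Σy = 4, Σ1/x·y = -79/126.
Normal equations: [[4, -73/126]; [-73/126, 16837/15876]]·[m, c]ᵀ = [4, -79/126]ᵀ.
Eliminating c: (16837/15876)·(row 1) − (-73/126)·(row 2) gives (2297/588)·m = (16837/15876)·4 − (-73/126)·(-79/126) = 20527/5292, so m = 20527/20673.
Then c = ((-79/126) − (-73/126)·(20527/20673))/(16837/15876) = -112/2297.
At x = 4: ŷ = (20527/20673)·(1) + (-112/2297)·(1/4) = 20275/20673.

ŷ = 0.981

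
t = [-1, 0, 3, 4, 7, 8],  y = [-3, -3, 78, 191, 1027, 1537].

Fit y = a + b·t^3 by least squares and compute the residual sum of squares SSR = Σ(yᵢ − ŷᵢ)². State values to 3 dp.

SSR = 9.578

Entries of AᵀA: Σ1 = 6, Σt^3 = 945, Σt^3·t^3 = 384619.
For Aᵀy: Σy = 2827, Σt^3·y = 1153538.
Δ = 6·384619 − 945² = 1414689.
a = (2827·384619 − 945·1153538)/1414689 = -2775497/1414689; b = (6·1153538 − 945·2827)/1414689 = 1416571/471563.
Residuals: 2781143/1414689, -1468570/1414689, -1621012/1414689, 58792/83217, -1990459/1414689, 1299434/1414689; SSR = 13549634/1414689.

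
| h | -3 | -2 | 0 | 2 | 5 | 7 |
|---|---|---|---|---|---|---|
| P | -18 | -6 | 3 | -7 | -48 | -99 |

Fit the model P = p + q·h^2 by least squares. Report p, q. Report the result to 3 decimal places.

The normal equations are: 6·p + 91·q = -175;  91·p + 3139·q = -6265.
Eliminating q: 3139·(row 1) − 91·(row 2) gives 10553·p = 3139·(-175) − 91·(-6265) = 20790, so p = 20790/10553.
Then q = ((-6265) − 91·(20790/10553))/3139 = -21665/10553.

p = 1.970, q = -2.053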